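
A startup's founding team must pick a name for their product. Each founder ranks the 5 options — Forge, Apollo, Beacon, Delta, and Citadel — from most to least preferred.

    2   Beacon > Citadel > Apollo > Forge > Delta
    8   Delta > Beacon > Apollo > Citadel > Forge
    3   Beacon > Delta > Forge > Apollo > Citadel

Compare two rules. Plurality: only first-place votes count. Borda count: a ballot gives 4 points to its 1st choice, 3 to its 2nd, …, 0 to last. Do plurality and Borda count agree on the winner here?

Plurality first-place counts: Forge 0, Apollo 0, Beacon 5, Delta 8, Citadel 0 → Delta.
Borda totals: Forge 8, Apollo 23, Beacon 44, Delta 41, Citadel 14 → Beacon.
The two rules disagree: plurality picks Delta, Borda picks Beacon.

No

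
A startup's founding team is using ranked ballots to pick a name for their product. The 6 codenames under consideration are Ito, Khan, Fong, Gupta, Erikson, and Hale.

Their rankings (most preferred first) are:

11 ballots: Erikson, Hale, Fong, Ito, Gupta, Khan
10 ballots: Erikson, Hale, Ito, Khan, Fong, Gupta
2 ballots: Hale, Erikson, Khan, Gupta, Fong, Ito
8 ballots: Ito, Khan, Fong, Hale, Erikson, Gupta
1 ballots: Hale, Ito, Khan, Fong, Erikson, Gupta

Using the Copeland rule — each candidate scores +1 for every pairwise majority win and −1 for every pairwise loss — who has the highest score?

Erikson

Pairwise results:
  Ito vs Khan: Ito wins 30–2.
  Ito vs Fong: Ito wins 19–13.
  Ito vs Gupta: Ito wins 30–2.
  Ito vs Erikson: Erikson wins 23–9.
  Ito vs Hale: Hale wins 24–8.
  Khan vs Fong: Khan wins 21–11.
  Khan vs Gupta: Khan wins 21–11.
  Khan vs Erikson: Erikson wins 23–9.
  Khan vs Hale: Hale wins 24–8.
  Fong vs Gupta: Fong wins 30–2.
  Fong vs Erikson: Erikson wins 23–9.
  Fong vs Hale: Hale wins 24–8.
  Gupta vs Erikson: Erikson wins 32–0.
  Gupta vs Hale: Hale wins 32–0.
  Erikson vs Hale: Erikson wins 21–11.
Copeland scores (wins − losses):
  Ito: 3 − 2 = 1
  Khan: 2 − 3 = -1
  Fong: 1 − 4 = -3
  Gupta: 0 − 5 = -5
  Erikson: 5 − 0 = 5
  Hale: 4 − 1 = 3
Erikson has the best Copeland score.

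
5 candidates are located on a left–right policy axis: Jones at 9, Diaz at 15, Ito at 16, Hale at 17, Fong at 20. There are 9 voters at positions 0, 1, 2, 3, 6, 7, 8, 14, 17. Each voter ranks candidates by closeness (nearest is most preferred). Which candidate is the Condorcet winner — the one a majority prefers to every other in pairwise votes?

With single-peaked preferences on a line, the Condorcet winner is the candidate closest to the median voter.
The median voter (position 6) is closest to Jones at 9.
Check: Jones vs Ito — voters closer to Jones: 7 of 9.

Jones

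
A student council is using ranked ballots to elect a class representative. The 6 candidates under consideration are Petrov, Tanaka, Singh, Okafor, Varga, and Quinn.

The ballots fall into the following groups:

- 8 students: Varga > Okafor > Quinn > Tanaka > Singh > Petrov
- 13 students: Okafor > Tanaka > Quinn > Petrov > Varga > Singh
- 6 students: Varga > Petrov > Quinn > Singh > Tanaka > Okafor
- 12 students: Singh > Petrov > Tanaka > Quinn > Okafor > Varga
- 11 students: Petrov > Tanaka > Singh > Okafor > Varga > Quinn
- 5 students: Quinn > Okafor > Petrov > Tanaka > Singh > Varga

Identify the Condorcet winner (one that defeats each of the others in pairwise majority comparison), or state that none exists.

Head-to-head results (55 voters total):
Petrov vs Tanaka: Petrov wins 34–21.
Petrov vs Singh: Petrov wins 35–20.
Petrov vs Okafor: Petrov wins 29–26.
Petrov vs Varga: Petrov wins 41–14.
Petrov vs Quinn: Petrov wins 29–26.
Tanaka vs Singh: Tanaka wins 37–18.
Tanaka vs Okafor: Tanaka wins 29–26.
Tanaka vs Varga: Tanaka wins 41–14.
Tanaka vs Quinn: Tanaka wins 36–19.
Singh vs Okafor: Singh wins 29–26.
Singh vs Varga: Singh wins 28–27.
Singh vs Quinn: Quinn wins 32–23.
Okafor vs Varga: Okafor wins 41–14.
Okafor vs Quinn: Okafor wins 32–23.
Varga vs Quinn: Quinn wins 30–25.
Petrov beats each rival — Tanaka (34–21), Singh (35–20), Okafor (29–26), Varga (41–14), Quinn (29–26) — so Petrov is the Condorcet winner.

Petrov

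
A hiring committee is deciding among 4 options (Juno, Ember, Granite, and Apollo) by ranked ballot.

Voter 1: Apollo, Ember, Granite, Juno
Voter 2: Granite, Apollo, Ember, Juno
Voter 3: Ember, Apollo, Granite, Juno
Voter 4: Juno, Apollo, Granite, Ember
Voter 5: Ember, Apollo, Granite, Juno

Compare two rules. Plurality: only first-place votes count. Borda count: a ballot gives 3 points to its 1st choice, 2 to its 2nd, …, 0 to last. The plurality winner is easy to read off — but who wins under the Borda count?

Plurality first-place counts: Juno 1, Ember 2, Granite 1, Apollo 1 → Ember.
Borda totals: Juno 3, Ember 9, Granite 7, Apollo 11 → Apollo.

Apollo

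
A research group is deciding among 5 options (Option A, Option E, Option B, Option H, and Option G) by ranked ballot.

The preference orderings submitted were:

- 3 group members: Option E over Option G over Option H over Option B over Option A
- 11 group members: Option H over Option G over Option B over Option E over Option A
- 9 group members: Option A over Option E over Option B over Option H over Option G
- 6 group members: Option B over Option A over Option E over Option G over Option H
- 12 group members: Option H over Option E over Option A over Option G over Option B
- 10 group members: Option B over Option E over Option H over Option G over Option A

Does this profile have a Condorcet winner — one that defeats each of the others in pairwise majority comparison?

Head-to-head results (51 voters total):
Option A vs Option E: Option E wins 36–15.
Option A vs Option B: Option B wins 30–21.
Option A vs Option H: Option H wins 36–15.
Option A vs Option G: Option A wins 27–24.
Option E vs Option B: Option B wins 27–24.
Option E vs Option H: Option E wins 28–23.
Option E vs Option G: Option E wins 40–11.
Option B vs Option H: Option H wins 26–25.
Option B vs Option G: Option G wins 26–25.
Option H vs Option G: Option H wins 42–9.
No candidate beats all others: Option A beats Option G beats Option B beats Option A, a majority cycle.

No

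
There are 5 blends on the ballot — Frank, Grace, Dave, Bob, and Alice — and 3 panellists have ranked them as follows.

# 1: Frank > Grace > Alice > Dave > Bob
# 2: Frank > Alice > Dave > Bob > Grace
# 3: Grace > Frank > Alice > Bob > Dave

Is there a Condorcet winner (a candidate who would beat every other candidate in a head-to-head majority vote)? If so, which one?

Head-to-head results (3 voters total):
Frank vs Grace: Frank wins 2–1.
Frank vs Dave: Frank wins 3–0.
Frank vs Bob: Frank wins 3–0.
Frank vs Alice: Frank wins 3–0.
Grace vs Dave: Grace wins 2–1.
Grace vs Bob: Grace wins 2–1.
Grace vs Alice: Grace wins 2–1.
Dave vs Bob: Dave wins 2–1.
Dave vs Alice: Alice wins 3–0.
Bob vs Alice: Alice wins 3–0.
Frank beats each rival — Grace (2–1), Dave (3–0), Bob (3–0), Alice (3–0) — so Frank is the Condorcet winner.

Frank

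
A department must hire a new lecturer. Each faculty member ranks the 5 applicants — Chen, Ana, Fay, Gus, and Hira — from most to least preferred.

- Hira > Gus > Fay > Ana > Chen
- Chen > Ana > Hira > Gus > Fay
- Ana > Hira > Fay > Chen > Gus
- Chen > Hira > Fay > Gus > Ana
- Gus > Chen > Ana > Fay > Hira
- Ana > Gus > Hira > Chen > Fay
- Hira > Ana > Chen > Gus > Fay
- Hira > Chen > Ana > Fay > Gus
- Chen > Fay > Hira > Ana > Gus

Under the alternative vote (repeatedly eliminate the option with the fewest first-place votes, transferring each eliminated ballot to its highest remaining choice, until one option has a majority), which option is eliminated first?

Fay

Round 1: Chen 3, Hira 3, Ana 2, Gus 1, Fay 0. Fay has the fewest and is eliminated.
Round 2: Chen 3, Hira 3, Ana 2, Gus 1. Gus has the fewest and is eliminated.
Round 3: Chen 4, Hira 3, Ana 2. Ana has the fewest and is eliminated.
Round 4: Hira 5, Chen 4. Hira has a majority.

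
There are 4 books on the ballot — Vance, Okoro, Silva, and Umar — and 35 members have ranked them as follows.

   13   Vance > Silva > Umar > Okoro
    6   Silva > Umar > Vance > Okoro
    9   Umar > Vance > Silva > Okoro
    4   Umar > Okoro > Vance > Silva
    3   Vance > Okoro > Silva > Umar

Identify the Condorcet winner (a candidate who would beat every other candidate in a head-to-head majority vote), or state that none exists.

There is no Condorcet winner

Head-to-head results (35 voters total):
Vance vs Okoro: Vance wins 31–4.
Vance vs Silva: Vance wins 29–6.
Vance vs Umar: Umar wins 19–16.
Okoro vs Silva: Silva wins 28–7.
Okoro vs Umar: Umar wins 32–3.
Silva vs Umar: Silva wins 22–13.
No candidate beats all others: Vance beats Silva beats Umar beats Vance, a majority cycle.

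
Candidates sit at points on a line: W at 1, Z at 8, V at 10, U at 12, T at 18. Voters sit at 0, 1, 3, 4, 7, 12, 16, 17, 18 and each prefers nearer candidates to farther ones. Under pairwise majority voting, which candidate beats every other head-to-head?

Z

With single-peaked preferences on a line, the Condorcet winner is the candidate closest to the median voter.
The median voter (position 7) is closest to Z at 8.
Check: Z vs W — voters closer to Z: 5 of 9.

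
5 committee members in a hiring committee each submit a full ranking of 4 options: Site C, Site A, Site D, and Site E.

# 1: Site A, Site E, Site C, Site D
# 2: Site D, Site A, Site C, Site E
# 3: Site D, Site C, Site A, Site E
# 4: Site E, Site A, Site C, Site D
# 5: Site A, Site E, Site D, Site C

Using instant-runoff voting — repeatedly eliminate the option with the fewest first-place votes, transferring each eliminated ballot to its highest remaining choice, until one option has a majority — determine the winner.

Round 1: Site A 2, Site D 2, Site E 1, Site C 0. Site C has the fewest and is eliminated.
Round 2: Site A 2, Site D 2, Site E 1. Site E has the fewest and is eliminated.
Round 3: Site A 3, Site D 2. Site A has a majority.

Site A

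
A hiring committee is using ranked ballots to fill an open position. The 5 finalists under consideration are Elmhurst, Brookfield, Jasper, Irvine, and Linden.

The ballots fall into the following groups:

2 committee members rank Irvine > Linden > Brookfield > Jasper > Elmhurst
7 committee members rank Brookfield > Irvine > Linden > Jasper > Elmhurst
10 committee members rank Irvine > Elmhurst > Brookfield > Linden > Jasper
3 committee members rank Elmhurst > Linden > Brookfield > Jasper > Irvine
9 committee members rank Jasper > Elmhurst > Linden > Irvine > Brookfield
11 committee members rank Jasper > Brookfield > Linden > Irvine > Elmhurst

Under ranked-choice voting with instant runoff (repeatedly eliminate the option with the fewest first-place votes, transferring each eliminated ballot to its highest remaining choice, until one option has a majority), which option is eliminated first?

Linden

Round 1: Jasper 20, Irvine 12, Brookfield 7, Elmhurst 3, Linden 0. Linden has the fewest and is eliminated.
Round 2: Jasper 20, Irvine 12, Brookfield 7, Elmhurst 3. Elmhurst has the fewest and is eliminated.
Round 3: Jasper 20, Irvine 12, Brookfield 10. Brookfield has the fewest and is eliminated.
Round 4: Jasper 23, Irvine 19. Jasper has a majority.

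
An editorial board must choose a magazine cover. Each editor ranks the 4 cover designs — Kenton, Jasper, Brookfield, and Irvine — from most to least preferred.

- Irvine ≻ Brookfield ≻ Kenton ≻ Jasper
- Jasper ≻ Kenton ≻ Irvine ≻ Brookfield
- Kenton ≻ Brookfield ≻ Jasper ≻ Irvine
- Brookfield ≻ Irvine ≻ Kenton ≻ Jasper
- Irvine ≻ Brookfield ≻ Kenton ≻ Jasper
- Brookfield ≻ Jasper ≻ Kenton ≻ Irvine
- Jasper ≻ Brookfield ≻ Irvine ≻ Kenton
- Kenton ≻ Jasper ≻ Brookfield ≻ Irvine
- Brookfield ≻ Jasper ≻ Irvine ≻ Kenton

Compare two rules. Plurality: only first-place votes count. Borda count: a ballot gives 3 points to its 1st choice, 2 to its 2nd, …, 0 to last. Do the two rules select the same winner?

Yes

Plurality first-place counts: Kenton 2, Jasper 2, Brookfield 3, Irvine 2 → Brookfield.
Borda totals: Kenton 12, Jasper 13, Brookfield 18, Irvine 11 → Brookfield.
The two rules agree on Brookfield.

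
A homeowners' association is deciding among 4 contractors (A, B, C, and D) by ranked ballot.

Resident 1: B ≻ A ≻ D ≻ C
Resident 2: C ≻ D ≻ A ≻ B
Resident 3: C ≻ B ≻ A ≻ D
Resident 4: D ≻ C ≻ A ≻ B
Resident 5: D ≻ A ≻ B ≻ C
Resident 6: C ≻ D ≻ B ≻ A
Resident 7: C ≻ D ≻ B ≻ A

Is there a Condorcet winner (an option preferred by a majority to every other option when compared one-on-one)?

Head-to-head results (7 voters total):
A vs B: B wins 4–3.
A vs C: C wins 5–2.
A vs D: D wins 5–2.
B vs C: C wins 5–2.
B vs D: D wins 5–2.
C vs D: C wins 4–3.
C beats each rival — A (5–2), B (5–2), D (4–3) — so C is the Condorcet winner.

Yes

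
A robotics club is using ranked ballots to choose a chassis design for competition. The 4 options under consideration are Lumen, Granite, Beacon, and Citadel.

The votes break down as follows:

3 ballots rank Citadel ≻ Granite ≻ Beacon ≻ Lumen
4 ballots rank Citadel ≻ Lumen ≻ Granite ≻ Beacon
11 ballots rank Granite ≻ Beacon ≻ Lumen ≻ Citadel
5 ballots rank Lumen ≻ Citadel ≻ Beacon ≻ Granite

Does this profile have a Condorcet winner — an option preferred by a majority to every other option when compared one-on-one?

No

Head-to-head results (23 voters total):
Lumen vs Granite: Granite wins 14–9.
Lumen vs Beacon: Beacon wins 14–9.
Lumen vs Citadel: Lumen wins 16–7.
Granite vs Beacon: Granite wins 18–5.
Granite vs Citadel: Citadel wins 12–11.
Beacon vs Citadel: Citadel wins 12–11.
No candidate beats all others: Lumen beats Citadel beats Granite beats Lumen, a majority cycle.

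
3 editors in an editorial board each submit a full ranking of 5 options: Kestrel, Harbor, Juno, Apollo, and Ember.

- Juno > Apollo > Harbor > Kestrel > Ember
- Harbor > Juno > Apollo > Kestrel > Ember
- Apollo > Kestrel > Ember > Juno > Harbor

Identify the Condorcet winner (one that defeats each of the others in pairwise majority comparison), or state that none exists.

Head-to-head results (3 voters total):
Kestrel vs Harbor: Harbor wins 2–1.
Kestrel vs Juno: Juno wins 2–1.
Kestrel vs Apollo: Apollo wins 3–0.
Kestrel vs Ember: Kestrel wins 3–0.
Harbor vs Juno: Juno wins 2–1.
Harbor vs Apollo: Apollo wins 2–1.
Harbor vs Ember: Harbor wins 2–1.
Juno vs Apollo: Juno wins 2–1.
Juno vs Ember: Juno wins 2–1.
Apollo vs Ember: Apollo wins 3–0.
Juno beats each rival — Kestrel (2–1), Harbor (2–1), Apollo (2–1), Ember (2–1) — so Juno is the Condorcet winner.

Juno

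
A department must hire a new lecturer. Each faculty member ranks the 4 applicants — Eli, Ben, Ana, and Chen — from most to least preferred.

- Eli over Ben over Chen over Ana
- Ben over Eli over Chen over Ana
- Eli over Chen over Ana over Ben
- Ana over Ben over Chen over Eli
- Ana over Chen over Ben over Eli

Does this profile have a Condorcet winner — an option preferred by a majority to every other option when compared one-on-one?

Head-to-head results (5 voters total):
Eli vs Ben: Ben wins 3–2.
Eli vs Ana: Eli wins 3–2.
Eli vs Chen: Eli wins 3–2.
Ben vs Ana: Ana wins 3–2.
Ben vs Chen: Ben wins 3–2.
Ana vs Chen: Chen wins 3–2.
No candidate beats all others: Eli beats Ana beats Ben beats Eli, a majority cycle.

No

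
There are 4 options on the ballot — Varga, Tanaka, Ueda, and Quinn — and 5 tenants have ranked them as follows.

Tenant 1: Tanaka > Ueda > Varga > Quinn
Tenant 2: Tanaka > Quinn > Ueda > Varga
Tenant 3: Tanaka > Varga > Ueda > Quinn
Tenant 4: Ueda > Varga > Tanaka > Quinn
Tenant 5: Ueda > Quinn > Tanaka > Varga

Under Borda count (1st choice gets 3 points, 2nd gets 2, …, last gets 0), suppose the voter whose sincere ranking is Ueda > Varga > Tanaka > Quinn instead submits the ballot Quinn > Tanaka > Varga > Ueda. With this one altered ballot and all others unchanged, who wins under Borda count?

Tanaka

Borda totals with the altered ballot: Varga 4, Tanaka 12, Ueda 7, Quinn 7.
The winner is unchanged: still Tanaka.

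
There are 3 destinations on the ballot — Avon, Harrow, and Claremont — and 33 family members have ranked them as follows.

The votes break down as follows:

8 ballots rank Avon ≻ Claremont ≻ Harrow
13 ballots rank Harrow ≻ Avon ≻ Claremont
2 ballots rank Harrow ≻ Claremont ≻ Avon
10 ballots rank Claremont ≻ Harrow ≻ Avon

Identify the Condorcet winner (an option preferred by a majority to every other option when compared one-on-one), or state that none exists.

Head-to-head results (33 voters total):
Avon vs Harrow: Harrow wins 25–8.
Avon vs Claremont: Avon wins 21–12.
Harrow vs Claremont: Claremont wins 18–15.
No candidate beats all others: Avon beats Claremont beats Harrow beats Avon, a majority cycle.

No Condorcet winner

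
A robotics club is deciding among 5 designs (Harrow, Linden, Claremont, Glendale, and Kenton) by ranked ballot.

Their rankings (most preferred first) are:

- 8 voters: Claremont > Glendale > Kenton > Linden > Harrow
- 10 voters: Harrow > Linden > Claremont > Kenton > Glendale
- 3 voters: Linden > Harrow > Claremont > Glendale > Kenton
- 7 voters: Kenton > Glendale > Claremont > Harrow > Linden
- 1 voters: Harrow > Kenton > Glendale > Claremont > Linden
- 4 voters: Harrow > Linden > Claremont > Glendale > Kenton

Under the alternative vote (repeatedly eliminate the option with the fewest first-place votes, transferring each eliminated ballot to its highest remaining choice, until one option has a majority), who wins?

Harrow

Round 1: Harrow 15, Claremont 8, Kenton 7, Linden 3, Glendale 0. Glendale has the fewest and is eliminated.
Round 2: Harrow 15, Claremont 8, Kenton 7, Linden 3. Linden has the fewest and is eliminated.
Round 3: Harrow 18, Claremont 8, Kenton 7. Harrow has a majority.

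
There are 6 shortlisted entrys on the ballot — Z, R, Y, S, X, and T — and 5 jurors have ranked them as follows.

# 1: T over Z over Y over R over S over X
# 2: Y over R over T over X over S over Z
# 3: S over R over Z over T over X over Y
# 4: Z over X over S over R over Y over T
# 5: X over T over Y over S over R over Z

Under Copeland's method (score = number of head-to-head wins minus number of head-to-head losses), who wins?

Pairwise results:
  Z vs R: R wins 3–2.
  Z vs Y: Z wins 3–2.
  Z vs S: S wins 3–2.
  Z vs X: Z wins 3–2.
  Z vs T: T wins 3–2.
  R vs Y: Y wins 3–2.
  R vs S: S wins 3–2.
  R vs X: R wins 3–2.
  R vs T: R wins 3–2.
  Y vs S: Y wins 3–2.
  Y vs X: X wins 3–2.
  Y vs T: T wins 3–2.
  S vs X: X wins 3–2.
  S vs T: T wins 3–2.
  X vs T: T wins 3–2.
Copeland scores (wins − losses):
  Z: 2 − 3 = -1
  R: 3 − 2 = 1
  Y: 2 − 3 = -1
  S: 2 − 3 = -1
  X: 2 − 3 = -1
  T: 4 − 1 = 3
T has the best Copeland score.

T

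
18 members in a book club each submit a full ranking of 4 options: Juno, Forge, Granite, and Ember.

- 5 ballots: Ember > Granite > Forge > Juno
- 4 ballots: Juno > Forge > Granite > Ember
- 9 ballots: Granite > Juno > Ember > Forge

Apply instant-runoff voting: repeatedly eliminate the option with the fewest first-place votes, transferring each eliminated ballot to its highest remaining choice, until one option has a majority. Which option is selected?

Round 1: Granite 9, Ember 5, Juno 4, Forge 0. Forge has the fewest and is eliminated.
Round 2: Granite 9, Ember 5, Juno 4. Juno has the fewest and is eliminated.
Round 3: Granite 13, Ember 5. Granite has a majority.

Granite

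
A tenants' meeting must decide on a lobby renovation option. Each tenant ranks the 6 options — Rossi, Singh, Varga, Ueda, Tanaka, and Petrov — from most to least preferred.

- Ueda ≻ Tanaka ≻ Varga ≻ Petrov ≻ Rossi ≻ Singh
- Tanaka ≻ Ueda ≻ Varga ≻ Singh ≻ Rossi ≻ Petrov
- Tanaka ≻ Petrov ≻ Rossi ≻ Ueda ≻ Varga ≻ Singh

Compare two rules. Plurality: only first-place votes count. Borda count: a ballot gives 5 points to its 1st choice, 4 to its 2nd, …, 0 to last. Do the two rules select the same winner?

Plurality first-place counts: Rossi 0, Singh 0, Varga 0, Ueda 1, Tanaka 2, Petrov 0 → Tanaka.
Borda totals: Rossi 5, Singh 2, Varga 7, Ueda 11, Tanaka 14, Petrov 6 → Tanaka.
The two rules agree on Tanaka.

Yes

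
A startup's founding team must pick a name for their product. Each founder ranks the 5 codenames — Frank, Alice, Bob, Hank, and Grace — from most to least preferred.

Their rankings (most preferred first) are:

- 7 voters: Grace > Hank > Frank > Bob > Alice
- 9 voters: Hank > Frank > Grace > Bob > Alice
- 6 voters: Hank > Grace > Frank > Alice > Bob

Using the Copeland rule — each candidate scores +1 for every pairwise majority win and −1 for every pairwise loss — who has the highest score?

Pairwise results:
  Frank vs Alice: Frank wins 22–0.
  Frank vs Bob: Frank wins 22–0.
  Frank vs Hank: Hank wins 22–0.
  Frank vs Grace: Grace wins 13–9.
  Alice vs Bob: Bob wins 16–6.
  Alice vs Hank: Hank wins 22–0.
  Alice vs Grace: Grace wins 22–0.
  Bob vs Hank: Hank wins 22–0.
  Bob vs Grace: Grace wins 22–0.
  Hank vs Grace: Hank wins 15–7.
Copeland scores (wins − losses):
  Frank: 2 − 2 = 0
  Alice: 0 − 4 = -4
  Bob: 1 − 3 = -2
  Hank: 4 − 0 = 4
  Grace: 3 − 1 = 2
Hank has the best Copeland score.

Hank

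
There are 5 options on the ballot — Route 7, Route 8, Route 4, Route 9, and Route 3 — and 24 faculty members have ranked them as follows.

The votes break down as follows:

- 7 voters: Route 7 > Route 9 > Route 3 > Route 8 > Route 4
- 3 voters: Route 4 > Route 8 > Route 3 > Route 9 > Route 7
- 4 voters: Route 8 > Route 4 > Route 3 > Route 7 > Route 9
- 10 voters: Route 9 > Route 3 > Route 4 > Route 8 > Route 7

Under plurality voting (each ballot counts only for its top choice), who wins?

Route 9

First-place vote totals:
  Route 7: 7
  Route 8: 4
  Route 4: 3
  Route 9: 10
  Route 3: 0
Route 9 has the most first-place votes.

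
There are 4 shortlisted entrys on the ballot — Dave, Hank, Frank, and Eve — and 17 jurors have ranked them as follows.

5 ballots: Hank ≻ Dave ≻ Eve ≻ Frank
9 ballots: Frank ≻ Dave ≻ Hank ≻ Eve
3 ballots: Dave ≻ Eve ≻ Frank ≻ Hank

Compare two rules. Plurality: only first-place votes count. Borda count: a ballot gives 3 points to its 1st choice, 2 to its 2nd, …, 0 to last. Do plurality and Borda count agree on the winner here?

Plurality first-place counts: Dave 3, Hank 5, Frank 9, Eve 0 → Frank.
Borda totals: Dave 37, Hank 24, Frank 30, Eve 11 → Dave.
The two rules disagree: plurality picks Frank, Borda picks Dave.

No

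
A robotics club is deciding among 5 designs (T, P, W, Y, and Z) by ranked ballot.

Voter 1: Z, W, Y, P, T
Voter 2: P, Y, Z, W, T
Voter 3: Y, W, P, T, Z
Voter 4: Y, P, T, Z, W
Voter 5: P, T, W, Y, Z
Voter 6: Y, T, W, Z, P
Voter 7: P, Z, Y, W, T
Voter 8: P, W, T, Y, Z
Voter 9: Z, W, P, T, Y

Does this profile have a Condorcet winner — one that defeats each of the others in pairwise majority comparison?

Yes

Head-to-head results (9 voters total):
T vs P: P wins 8–1.
T vs W: W wins 6–3.
T vs Y: Y wins 6–3.
T vs Z: T wins 5–4.
P vs W: P wins 5–4.
P vs Y: P wins 5–4.
P vs Z: P wins 6–3.
W vs Y: Y wins 5–4.
W vs Z: Z wins 5–4.
Y vs Z: Y wins 6–3.
P beats each rival — T (8–1), W (5–4), Y (5–4), Z (6–3) — so P is the Condorcet winner.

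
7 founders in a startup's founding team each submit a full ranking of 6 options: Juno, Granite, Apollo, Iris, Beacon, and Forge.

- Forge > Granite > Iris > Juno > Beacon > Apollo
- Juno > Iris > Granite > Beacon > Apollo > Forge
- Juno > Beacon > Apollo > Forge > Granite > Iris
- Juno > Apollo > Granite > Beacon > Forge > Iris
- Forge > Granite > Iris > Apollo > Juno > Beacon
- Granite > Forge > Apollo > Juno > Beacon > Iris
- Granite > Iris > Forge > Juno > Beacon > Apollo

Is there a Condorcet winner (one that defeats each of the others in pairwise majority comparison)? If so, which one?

Granite

Head-to-head results (7 voters total):
Juno vs Granite: Granite wins 4–3.
Juno vs Apollo: Juno wins 5–2.
Juno vs Iris: Juno wins 4–3.
Juno vs Beacon: Juno wins 7–0.
Juno vs Forge: Forge wins 4–3.
Granite vs Apollo: Granite wins 5–2.
Granite vs Iris: Granite wins 6–1.
Granite vs Beacon: Granite wins 6–1.
Granite vs Forge: Granite wins 4–3.
Apollo vs Iris: Iris wins 4–3.
Apollo vs Beacon: Beacon wins 4–3.
Apollo vs Forge: Forge wins 4–3.
Iris vs Beacon: Iris wins 4–3.
Iris vs Forge: Forge wins 5–2.
Beacon vs Forge: Forge wins 4–3.
Granite beats each rival — Juno (4–3), Apollo (5–2), Iris (6–1), Beacon (6–1), Forge (4–3) — so Granite is the Condorcet winner.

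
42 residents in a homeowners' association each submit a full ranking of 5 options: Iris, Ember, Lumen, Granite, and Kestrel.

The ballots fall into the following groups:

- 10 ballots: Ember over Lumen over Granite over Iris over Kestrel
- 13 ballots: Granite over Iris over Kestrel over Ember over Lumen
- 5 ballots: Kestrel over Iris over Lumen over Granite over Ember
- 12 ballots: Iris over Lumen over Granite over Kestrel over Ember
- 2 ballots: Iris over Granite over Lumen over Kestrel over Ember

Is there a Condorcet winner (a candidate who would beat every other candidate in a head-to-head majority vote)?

Head-to-head results (42 voters total):
Iris vs Ember: Iris wins 32–10.
Iris vs Lumen: Iris wins 32–10.
Iris vs Granite: Granite wins 23–19.
Iris vs Kestrel: Iris wins 37–5.
Ember vs Lumen: Ember wins 23–19.
Ember vs Granite: Granite wins 32–10.
Ember vs Kestrel: Kestrel wins 32–10.
Lumen vs Granite: Lumen wins 27–15.
Lumen vs Kestrel: Lumen wins 24–18.
Granite vs Kestrel: Granite wins 37–5.
No candidate beats all others: Iris beats Lumen beats Granite beats Iris, a majority cycle.

No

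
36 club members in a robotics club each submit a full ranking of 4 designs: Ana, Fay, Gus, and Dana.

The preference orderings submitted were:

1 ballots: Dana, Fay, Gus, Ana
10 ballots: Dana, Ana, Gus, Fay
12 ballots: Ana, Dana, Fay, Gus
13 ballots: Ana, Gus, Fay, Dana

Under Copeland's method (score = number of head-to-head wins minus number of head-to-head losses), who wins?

Pairwise results:
  Ana vs Fay: Ana wins 35–1.
  Ana vs Gus: Ana wins 35–1.
  Ana vs Dana: Ana wins 25–11.
  Fay vs Gus: Gus wins 23–13.
  Fay vs Dana: Dana wins 23–13.
  Gus vs Dana: Dana wins 23–13.
Copeland scores (wins − losses):
  Ana: 3 − 0 = 3
  Fay: 0 − 3 = -3
  Gus: 1 − 2 = -1
  Dana: 2 − 1 = 1
Ana has the best Copeland score.

Ana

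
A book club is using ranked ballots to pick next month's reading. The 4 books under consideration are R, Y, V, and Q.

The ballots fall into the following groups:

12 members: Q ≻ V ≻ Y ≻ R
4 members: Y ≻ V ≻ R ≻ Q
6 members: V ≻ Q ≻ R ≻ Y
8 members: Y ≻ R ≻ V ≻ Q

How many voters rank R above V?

8

Ballots ranking R above V: 8.
Ballots ranking V above R: 12+4+6 = 22.
So 8 of 30 voters prefer R to V.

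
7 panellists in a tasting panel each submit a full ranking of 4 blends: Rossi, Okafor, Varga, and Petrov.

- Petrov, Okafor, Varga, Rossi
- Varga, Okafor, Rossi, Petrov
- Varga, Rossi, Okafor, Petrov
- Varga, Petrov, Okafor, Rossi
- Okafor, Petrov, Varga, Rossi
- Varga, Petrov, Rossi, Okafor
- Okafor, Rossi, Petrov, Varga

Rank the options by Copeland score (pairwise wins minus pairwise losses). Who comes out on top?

Pairwise results:
  Rossi vs Okafor: Okafor wins 5–2.
  Rossi vs Varga: Varga wins 6–1.
  Rossi vs Petrov: Petrov wins 4–3.
  Okafor vs Varga: Varga wins 4–3.
  Okafor vs Petrov: Okafor wins 4–3.
  Varga vs Petrov: Varga wins 4–3.
Copeland scores (wins − losses):
  Rossi: 0 − 3 = -3
  Okafor: 2 − 1 = 1
  Varga: 3 − 0 = 3
  Petrov: 1 − 2 = -1
Varga has the best Copeland score.

Varga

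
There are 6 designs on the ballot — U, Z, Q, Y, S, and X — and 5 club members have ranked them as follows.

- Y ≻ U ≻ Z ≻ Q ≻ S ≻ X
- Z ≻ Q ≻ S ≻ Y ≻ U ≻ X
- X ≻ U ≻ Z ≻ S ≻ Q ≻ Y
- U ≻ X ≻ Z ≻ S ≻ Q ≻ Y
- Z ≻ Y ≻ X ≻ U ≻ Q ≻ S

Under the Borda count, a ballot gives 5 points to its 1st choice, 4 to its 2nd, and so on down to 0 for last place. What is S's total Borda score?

8

Borda scores:
  U: 4 + 1 + 4 + 5 + 2 = 16
  Z: 3 + 5 + 3 + 3 + 5 = 19
  Q: 2 + 4 + 1 + 1 + 1 = 9
  Y: 5 + 2 + 0 + 0 + 4 = 11
  S: 1 + 3 + 2 + 2 + 0 = 8
  X: 0 + 0 + 5 + 4 + 3 = 12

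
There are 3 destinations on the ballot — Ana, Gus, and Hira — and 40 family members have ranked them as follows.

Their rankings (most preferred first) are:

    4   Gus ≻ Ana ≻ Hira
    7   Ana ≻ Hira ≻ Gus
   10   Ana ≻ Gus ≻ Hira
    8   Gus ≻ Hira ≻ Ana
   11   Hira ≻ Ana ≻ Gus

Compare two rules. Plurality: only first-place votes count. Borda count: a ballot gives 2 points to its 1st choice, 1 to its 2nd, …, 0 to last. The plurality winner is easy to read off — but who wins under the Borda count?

Plurality first-place counts: Ana 17, Gus 12, Hira 11 → Ana.
Borda totals: Ana 49, Gus 34, Hira 37 → Ana.

Ana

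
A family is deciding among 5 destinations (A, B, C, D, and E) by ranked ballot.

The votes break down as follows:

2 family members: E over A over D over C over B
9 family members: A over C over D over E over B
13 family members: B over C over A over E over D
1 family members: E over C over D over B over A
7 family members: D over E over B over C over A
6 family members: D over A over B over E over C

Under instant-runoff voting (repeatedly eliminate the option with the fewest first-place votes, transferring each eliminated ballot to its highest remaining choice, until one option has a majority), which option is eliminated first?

Round 1: B 13, D 13, A 9, E 3, C 0. C has the fewest and is eliminated.
Round 2: B 13, D 13, A 9, E 3. E has the fewest and is eliminated.
Round 3: D 14, B 13, A 11. A has the fewest and is eliminated.
Round 4: D 25, B 13. D has a majority.

C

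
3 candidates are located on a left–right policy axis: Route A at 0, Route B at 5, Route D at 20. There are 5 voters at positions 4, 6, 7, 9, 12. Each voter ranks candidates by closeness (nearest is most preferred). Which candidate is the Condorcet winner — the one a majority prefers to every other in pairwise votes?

With single-peaked preferences on a line, the Condorcet winner is the candidate closest to the median voter.
The median voter (position 7) is closest to Route B at 5.
Check: Route B vs Route A — voters closer to Route B: 5 of 5.

Route B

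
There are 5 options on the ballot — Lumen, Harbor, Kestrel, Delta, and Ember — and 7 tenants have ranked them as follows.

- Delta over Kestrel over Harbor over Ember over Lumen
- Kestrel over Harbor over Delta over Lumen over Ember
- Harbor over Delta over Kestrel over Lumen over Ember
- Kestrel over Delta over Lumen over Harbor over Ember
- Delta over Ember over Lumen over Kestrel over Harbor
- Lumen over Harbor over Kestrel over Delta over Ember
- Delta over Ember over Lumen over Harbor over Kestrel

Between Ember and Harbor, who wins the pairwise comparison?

Ballots ranking Ember above Harbor: 2.
Ballots ranking Harbor above Ember: 5.
Harbor wins the head-to-head, 5–2.

Harbor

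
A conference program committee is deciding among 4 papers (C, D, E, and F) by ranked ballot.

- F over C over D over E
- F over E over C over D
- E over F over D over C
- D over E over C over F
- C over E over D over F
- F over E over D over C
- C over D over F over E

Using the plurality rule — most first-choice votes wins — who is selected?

F

First-place vote totals:
  C: 2
  D: 1
  E: 1
  F: 3
F has the most first-place votes.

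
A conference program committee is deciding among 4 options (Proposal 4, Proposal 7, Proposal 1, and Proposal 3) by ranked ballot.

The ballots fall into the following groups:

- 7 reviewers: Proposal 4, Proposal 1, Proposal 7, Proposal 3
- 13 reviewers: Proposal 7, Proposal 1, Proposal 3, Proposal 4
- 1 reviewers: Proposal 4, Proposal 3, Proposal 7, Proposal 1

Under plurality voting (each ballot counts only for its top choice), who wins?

First-place vote totals:
  Proposal 4: 8
  Proposal 7: 13
  Proposal 1: 0
  Proposal 3: 0
Proposal 7 has the most first-place votes.

Proposal 7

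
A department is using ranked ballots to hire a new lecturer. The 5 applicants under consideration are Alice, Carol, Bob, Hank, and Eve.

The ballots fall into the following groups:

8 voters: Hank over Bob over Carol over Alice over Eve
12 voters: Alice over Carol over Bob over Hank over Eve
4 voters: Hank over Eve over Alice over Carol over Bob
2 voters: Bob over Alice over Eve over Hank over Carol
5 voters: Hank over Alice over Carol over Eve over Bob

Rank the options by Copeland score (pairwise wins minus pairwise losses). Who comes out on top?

Pairwise results:
  Alice vs Carol: Alice wins 23–8.
  Alice vs Bob: Alice wins 21–10.
  Alice vs Hank: Hank wins 17–14.
  Alice vs Eve: Alice wins 27–4.
  Carol vs Bob: Carol wins 21–10.
  Carol vs Hank: Hank wins 19–12.
  Carol vs Eve: Carol wins 25–6.
  Bob vs Hank: Hank wins 17–14.
  Bob vs Eve: Bob wins 22–9.
  Hank vs Eve: Hank wins 29–2.
Copeland scores (wins − losses):
  Alice: 3 − 1 = 2
  Carol: 2 − 2 = 0
  Bob: 1 − 3 = -2
  Hank: 4 − 0 = 4
  Eve: 0 − 4 = -4
Hank has the best Copeland score.

Hank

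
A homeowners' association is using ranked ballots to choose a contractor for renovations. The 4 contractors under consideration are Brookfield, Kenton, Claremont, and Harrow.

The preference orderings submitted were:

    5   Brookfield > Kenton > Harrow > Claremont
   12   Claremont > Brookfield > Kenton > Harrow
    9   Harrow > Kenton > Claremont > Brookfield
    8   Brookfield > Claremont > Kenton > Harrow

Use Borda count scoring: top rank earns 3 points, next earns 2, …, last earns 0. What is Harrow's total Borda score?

Borda scores:
  Brookfield: 5·3 + 12·2 + 9·0 + 8·3 = 63
  Kenton: 5·2 + 12·1 + 9·2 + 8·1 = 48
  Claremont: 5·0 + 12·3 + 9·1 + 8·2 = 61
  Harrow: 5·1 + 12·0 + 9·3 + 8·0 = 32

32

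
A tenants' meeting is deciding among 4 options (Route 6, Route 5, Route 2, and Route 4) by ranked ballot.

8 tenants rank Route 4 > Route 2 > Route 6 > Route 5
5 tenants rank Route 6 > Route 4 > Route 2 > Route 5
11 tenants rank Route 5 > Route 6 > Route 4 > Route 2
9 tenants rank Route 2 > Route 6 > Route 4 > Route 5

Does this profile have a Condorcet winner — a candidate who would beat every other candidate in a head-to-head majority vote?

No

Head-to-head results (33 voters total):
Route 6 vs Route 5: Route 6 wins 22–11.
Route 6 vs Route 2: Route 2 wins 17–16.
Route 6 vs Route 4: Route 6 wins 25–8.
Route 5 vs Route 2: Route 2 wins 22–11.
Route 5 vs Route 4: Route 4 wins 22–11.
Route 2 vs Route 4: Route 4 wins 24–9.
No candidate beats all others: Route 6 beats Route 4 beats Route 2 beats Route 6, a majority cycle.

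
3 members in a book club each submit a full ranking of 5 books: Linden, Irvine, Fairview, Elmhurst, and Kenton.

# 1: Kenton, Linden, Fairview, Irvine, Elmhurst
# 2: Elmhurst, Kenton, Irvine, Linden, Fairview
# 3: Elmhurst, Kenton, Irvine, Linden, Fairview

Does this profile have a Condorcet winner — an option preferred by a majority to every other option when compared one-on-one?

Head-to-head results (3 voters total):
Linden vs Irvine: Irvine wins 2–1.
Linden vs Fairview: Linden wins 3–0.
Linden vs Elmhurst: Elmhurst wins 2–1.
Linden vs Kenton: Kenton wins 3–0.
Irvine vs Fairview: Irvine wins 2–1.
Irvine vs Elmhurst: Elmhurst wins 2–1.
Irvine vs Kenton: Kenton wins 3–0.
Fairview vs Elmhurst: Elmhurst wins 2–1.
Fairview vs Kenton: Kenton wins 3–0.
Elmhurst vs Kenton: Elmhurst wins 2–1.
Elmhurst beats each rival — Linden (2–1), Irvine (2–1), Fairview (2–1), Kenton (2–1) — so Elmhurst is the Condorcet winner.

Yes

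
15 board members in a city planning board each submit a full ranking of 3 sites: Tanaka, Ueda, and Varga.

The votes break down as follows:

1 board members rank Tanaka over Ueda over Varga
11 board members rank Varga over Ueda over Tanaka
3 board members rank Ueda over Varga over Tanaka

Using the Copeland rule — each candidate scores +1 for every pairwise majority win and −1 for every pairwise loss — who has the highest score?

Pairwise results:
  Tanaka vs Ueda: Ueda wins 14–1.
  Tanaka vs Varga: Varga wins 14–1.
  Ueda vs Varga: Varga wins 11–4.
Copeland scores (wins − losses):
  Tanaka: 0 − 2 = -2
  Ueda: 1 − 1 = 0
  Varga: 2 − 0 = 2
Varga has the best Copeland score.

Varga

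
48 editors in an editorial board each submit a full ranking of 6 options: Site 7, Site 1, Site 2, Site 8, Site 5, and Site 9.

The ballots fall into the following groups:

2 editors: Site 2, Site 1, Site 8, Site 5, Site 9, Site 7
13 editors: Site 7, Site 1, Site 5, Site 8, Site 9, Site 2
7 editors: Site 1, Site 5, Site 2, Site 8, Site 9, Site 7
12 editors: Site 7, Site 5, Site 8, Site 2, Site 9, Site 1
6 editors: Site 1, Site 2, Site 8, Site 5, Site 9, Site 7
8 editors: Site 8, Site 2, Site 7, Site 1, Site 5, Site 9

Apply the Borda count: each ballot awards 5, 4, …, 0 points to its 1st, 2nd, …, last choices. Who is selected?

Site 7

Borda scores:
  Site 7: 2·0 + 13·5 + 7·0 + 12·5 + 6·0 + 8·3 = 149
  Site 1: 2·4 + 13·4 + 7·5 + 12·0 + 6·5 + 8·2 = 141
  Site 2: 2·5 + 13·0 + 7·3 + 12·2 + 6·4 + 8·4 = 111
  Site 8: 2·3 + 13·2 + 7·2 + 12·3 + 6·3 + 8·5 = 140
  Site 5: 2·2 + 13·3 + 7·4 + 12·4 + 6·2 + 8·1 = 139
  Site 9: 2·1 + 13·1 + 7·1 + 12·1 + 6·1 + 8·0 = 40
Site 7 has the highest total.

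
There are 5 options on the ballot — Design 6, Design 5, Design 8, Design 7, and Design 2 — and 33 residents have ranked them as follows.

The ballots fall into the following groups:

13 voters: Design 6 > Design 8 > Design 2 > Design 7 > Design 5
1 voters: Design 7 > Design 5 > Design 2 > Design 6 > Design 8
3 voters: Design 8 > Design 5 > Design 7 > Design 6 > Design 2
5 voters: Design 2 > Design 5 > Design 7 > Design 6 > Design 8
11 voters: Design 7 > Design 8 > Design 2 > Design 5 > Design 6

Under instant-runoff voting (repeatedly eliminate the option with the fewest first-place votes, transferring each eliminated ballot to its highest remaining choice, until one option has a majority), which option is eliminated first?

Design 5

Round 1: Design 6 13, Design 7 12, Design 2 5, Design 8 3, Design 5 0. Design 5 has the fewest and is eliminated.
Round 2: Design 6 13, Design 7 12, Design 2 5, Design 8 3. Design 8 has the fewest and is eliminated.
Round 3: Design 7 15, Design 6 13, Design 2 5. Design 2 has the fewest and is eliminated.
Round 4: Design 7 20, Design 6 13. Design 7 has a majority.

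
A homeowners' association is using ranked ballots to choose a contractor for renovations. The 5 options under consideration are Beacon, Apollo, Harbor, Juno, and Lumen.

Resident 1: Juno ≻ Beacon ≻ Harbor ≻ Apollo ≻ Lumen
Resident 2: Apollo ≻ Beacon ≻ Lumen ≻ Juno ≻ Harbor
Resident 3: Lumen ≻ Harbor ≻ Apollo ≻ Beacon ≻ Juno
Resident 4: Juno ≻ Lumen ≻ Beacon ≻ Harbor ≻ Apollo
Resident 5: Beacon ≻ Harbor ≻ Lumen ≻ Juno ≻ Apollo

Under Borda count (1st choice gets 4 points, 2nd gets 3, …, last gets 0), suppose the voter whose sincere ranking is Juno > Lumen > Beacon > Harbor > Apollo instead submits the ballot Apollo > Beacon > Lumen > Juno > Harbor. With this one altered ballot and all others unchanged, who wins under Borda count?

Beacon

Borda totals with the altered ballot: Beacon 14, Apollo 11, Harbor 8, Juno 7, Lumen 10.
The winner is unchanged: still Beacon.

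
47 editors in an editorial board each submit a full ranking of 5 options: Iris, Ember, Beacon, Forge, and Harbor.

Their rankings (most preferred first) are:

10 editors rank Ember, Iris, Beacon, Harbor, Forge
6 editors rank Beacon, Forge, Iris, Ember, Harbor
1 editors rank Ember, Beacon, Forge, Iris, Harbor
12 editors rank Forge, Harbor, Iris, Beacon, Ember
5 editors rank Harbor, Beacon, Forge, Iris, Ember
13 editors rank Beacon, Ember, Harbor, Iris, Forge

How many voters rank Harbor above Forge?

Ballots ranking Harbor above Forge: 10+5+13 = 28.
Ballots ranking Forge above Harbor: 6+1+12 = 19.
So 28 of 47 voters prefer Harbor to Forge.

28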